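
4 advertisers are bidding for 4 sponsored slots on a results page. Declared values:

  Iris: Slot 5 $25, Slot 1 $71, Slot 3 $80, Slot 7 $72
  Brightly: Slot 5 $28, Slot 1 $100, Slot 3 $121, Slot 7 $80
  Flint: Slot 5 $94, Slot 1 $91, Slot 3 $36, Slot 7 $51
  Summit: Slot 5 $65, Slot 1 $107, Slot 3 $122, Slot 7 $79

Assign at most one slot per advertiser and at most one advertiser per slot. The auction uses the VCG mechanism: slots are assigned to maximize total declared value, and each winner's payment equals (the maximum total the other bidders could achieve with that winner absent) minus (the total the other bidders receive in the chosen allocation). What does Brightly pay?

Brightly pays $15.

Efficient allocation: Iris→Slot 7 ($72), Brightly→Slot 3 ($121), Flint→Slot 5 ($94), Summit→Slot 1 ($107); total welfare W = $394.
Brightly receives Slot 3 at value $121, so the others get W − 121 = $273.
Without Brightly: best allocation of the remaining 3 bidders over all 4 slots is Iris→Slot 7 ($72), Flint→Slot 5 ($94), Summit→Slot 3 ($122), total $288.
VCG payment = (others' best without Brightly) − (others' welfare with Brightly) = 288 − 273 = $15.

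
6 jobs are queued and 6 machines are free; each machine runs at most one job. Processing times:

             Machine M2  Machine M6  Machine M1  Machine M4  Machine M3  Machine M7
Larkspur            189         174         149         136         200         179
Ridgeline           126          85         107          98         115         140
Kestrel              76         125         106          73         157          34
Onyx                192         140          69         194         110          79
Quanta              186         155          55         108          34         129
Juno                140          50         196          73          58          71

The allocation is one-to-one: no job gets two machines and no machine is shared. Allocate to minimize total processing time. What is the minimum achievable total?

Min total: 449 min

Optimal: Larkspur→Machine M4 (136 min), Ridgeline→Machine M2 (126 min), Kestrel→Machine M7 (34 min), Onyx→Machine M1 (69 min), Quanta→Machine M3 (34 min), Juno→Machine M6 (50 min) — total 136+126+34+69+34+50 = 449 min.
Checked against all permutations: 449 min is optimal.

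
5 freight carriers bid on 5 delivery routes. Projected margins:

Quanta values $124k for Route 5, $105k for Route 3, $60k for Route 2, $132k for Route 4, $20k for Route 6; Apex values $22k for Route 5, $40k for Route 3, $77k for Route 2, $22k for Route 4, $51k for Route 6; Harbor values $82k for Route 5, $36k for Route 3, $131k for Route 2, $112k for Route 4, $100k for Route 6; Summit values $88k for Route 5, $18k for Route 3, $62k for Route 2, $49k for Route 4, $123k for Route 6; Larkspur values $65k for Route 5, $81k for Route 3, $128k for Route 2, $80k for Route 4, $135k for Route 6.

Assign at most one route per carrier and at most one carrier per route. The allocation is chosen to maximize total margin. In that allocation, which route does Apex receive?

Treat this as an assignment problem: match each carrier to one route.
Optimal: Quanta→Route 5 ($124k), Apex→Route 3 ($40k), Harbor→Route 4 ($112k), Summit→Route 6 ($123k), Larkspur→Route 2 ($128k) — total 124+40+112+123+128 = $527k.
Max-entry greedy (repeatedly take the single best remaining cell) gives $526k, worse by 1.
Next-best assignment: Quanta→Route 4, Apex→Route 3, Harbor→Route 2, Summit→Route 5, Larkspur→Route 6 = $526k.
Apex's own top route is Route 2 ($77k), but forcing Apex→Route 2 and reassigning the rest optimally gives only $517k — worse by 10.

Apex receives Route 3.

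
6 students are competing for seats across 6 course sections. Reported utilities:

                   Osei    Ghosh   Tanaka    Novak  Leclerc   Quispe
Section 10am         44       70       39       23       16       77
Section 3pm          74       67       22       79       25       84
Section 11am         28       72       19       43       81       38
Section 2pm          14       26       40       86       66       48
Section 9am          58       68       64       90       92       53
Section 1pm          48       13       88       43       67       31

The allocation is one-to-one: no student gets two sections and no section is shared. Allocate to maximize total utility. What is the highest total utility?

This is the linear assignment problem.
Optimal: Osei→Section 3pm (74 points), Ghosh→Section 11am (72 points), Tanaka→Section 1pm (88 points), Novak→Section 2pm (86 points), Leclerc→Section 9am (92 points), Quispe→Section 10am (77 points) — total 74+72+88+86+92+77 = 489 points.
Column-greedy (each section in turn goes to its best remaining student) gives 393 points, worse by 96.

Maximum total: 489 points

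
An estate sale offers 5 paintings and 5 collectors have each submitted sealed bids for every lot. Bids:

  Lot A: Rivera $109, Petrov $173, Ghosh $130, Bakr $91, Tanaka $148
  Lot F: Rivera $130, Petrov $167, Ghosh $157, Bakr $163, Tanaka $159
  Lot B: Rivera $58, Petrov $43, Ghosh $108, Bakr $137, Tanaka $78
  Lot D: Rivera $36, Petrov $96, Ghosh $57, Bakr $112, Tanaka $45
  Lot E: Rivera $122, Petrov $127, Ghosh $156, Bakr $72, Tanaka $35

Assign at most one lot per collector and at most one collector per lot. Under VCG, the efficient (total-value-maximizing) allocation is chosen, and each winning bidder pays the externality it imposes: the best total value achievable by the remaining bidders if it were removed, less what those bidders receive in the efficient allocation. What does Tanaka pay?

Efficient allocation: Rivera→Lot E ($122), Petrov→Lot A ($173), Ghosh→Lot B ($108), Bakr→Lot D ($112), Tanaka→Lot F ($159); total welfare W = $674.
Tanaka receives Lot F at value $159, so the others get W − 159 = $515.
Without Tanaka: best allocation of the remaining 4 bidders over all 5 lots is Rivera→Lot F ($130), Petrov→Lot A ($173), Ghosh→Lot E ($156), Bakr→Lot B ($137), total $596.
VCG payment = (others' best without Tanaka) − (others' welfare with Tanaka) = 596 − 515 = $81.

Tanaka pays $81.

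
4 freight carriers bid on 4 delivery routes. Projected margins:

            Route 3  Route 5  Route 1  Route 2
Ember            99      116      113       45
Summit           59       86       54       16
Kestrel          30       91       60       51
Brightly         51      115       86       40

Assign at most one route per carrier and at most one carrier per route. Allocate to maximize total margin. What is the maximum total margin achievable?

Optimal: Ember→Route 1 ($113k), Summit→Route 3 ($59k), Kestrel→Route 2 ($51k), Brightly→Route 5 ($115k) — total 113+59+51+115 = $338k.

Max total: $338k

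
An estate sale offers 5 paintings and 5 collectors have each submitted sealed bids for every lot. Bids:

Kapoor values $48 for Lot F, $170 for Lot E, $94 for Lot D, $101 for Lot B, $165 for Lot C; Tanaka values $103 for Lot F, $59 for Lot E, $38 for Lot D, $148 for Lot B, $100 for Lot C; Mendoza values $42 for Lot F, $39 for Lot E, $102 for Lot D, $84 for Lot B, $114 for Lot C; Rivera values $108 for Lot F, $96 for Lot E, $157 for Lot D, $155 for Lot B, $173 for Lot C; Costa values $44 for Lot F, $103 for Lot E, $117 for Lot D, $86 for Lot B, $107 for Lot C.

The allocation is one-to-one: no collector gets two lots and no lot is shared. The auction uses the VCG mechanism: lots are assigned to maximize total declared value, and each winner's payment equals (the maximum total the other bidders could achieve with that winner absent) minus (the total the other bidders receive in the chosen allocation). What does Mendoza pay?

Efficient allocation: Kapoor→Lot E ($170), Tanaka→Lot F ($103), Mendoza→Lot C ($114), Rivera→Lot B ($155), Costa→Lot D ($117); total welfare W = $659.
Mendoza receives Lot C at value $114, so the others get W − 114 = $545.
Without Mendoza: best allocation of the remaining 4 bidders over all 5 lots is Kapoor→Lot E ($170), Tanaka→Lot B ($148), Rivera→Lot C ($173), Costa→Lot D ($117), total $608.
VCG payment = (others' best without Mendoza) − (others' welfare with Mendoza) = 608 − 545 = $63.

Mendoza pays $63.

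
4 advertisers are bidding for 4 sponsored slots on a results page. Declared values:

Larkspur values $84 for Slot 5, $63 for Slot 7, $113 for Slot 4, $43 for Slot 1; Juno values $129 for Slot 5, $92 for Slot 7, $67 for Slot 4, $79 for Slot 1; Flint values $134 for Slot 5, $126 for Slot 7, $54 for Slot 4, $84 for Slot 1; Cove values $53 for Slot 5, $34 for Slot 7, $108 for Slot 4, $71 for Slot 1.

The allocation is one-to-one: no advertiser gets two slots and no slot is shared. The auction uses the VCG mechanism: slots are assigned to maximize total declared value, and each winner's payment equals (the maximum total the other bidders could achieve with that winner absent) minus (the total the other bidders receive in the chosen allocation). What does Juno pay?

Juno pays $8.

Efficient allocation: Larkspur→Slot 4 ($113), Juno→Slot 5 ($129), Flint→Slot 7 ($126), Cove→Slot 1 ($71); total welfare W = $439.
Juno receives Slot 5 at value $129, so the others get W − 129 = $310.
Without Juno: best allocation of the remaining 3 bidders over all 4 slots is Larkspur→Slot 5 ($84), Flint→Slot 7 ($126), Cove→Slot 4 ($108), total $318.
VCG payment = (others' best without Juno) − (others' welfare with Juno) = 318 − 310 = $8.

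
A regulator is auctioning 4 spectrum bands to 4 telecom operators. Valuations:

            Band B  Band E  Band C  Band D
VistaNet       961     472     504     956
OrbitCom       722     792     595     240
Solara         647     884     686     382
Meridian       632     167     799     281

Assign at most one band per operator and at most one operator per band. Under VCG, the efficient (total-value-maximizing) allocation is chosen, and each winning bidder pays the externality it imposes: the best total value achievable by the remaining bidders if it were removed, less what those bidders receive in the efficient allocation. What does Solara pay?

Solara pays $75M.

Efficient allocation: VistaNet→Band D ($956M), OrbitCom→Band B ($722M), Solara→Band E ($884M), Meridian→Band C ($799M); total welfare W = $3361M.
Solara receives Band E at value $884M, so the others get W − 884 = $2477M.
Without Solara: best allocation of the remaining 3 bidders over all 4 bands is VistaNet→Band B ($961M), OrbitCom→Band E ($792M), Meridian→Band C ($799M), total $2552M.
VCG payment = (others' best without Solara) − (others' welfare with Solara) = 2552 − 2477 = $75M.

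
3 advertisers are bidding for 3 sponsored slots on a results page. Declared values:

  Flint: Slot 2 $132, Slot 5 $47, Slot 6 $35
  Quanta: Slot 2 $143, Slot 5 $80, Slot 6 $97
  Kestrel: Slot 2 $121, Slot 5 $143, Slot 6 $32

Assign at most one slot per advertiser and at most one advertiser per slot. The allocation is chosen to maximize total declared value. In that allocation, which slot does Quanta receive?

Quanta receives Slot 6.

Treat this as an assignment problem: match each advertiser to one slot.
Optimal: Flint→Slot 2 ($132), Quanta→Slot 6 ($97), Kestrel→Slot 5 ($143) — total 132+97+143 = $372.
Max-entry greedy (repeatedly take the single best remaining cell) gives $321, worse by 51.
Next-best assignment: Flint→Slot 6, Quanta→Slot 2, Kestrel→Slot 5 = $321.
Every other assignment is strictly worse.
Quanta's own top slot is Slot 2 ($143), but forcing Quanta→Slot 2 and reassigning the rest optimally gives only $321 — worse by 51.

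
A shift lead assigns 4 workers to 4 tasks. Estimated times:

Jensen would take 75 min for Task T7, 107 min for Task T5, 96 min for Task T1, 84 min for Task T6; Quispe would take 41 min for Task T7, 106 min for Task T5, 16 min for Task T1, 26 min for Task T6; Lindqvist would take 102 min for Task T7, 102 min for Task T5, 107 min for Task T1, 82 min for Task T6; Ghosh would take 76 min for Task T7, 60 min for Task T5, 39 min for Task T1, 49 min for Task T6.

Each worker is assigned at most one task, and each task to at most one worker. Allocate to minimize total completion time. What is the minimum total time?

Min total: 233 min

Optimal: Jensen→Task T7 (75 min), Quispe→Task T1 (16 min), Lindqvist→Task T6 (82 min), Ghosh→Task T5 (60 min) — total 75+16+82+60 = 233 min.
Column-greedy (each task in turn goes to its cheapest remaining worker) gives 279 min, worse by 46.
Swapping Ghosh↔Quispe (Ghosh→Task T1 39 min, Quispe→Task T5 106 min) adds 69.
No other one-to-one assignment undercuts 233 min.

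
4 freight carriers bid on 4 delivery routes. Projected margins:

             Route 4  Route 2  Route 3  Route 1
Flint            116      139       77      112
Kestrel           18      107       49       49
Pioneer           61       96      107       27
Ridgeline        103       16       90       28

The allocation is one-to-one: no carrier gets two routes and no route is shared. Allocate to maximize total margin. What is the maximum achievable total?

Maximum total: $429k

This is a one-to-one assignment (maximum-weight bipartite matching).
Optimal: Flint→Route 1 ($112k), Kestrel→Route 2 ($107k), Pioneer→Route 3 ($107k), Ridgeline→Route 4 ($103k) — total 112+107+107+103 = $429k.
Column-greedy (each route in turn goes to its best remaining carrier) gives $358k, worse by 71.
Next-best assignment: Flint→Route 2, Kestrel→Route 1, Pioneer→Route 3, Ridgeline→Route 4 = $398k.
Swapping Ridgeline↔Pioneer (Ridgeline→Route 3 $90k, Pioneer→Route 4 $61k) loses 59.
Checked against all permutations: $429k is optimal.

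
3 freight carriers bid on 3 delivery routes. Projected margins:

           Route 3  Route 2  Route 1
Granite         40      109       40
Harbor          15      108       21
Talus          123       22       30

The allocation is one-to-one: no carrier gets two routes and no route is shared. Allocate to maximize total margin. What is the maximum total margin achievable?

This is the linear assignment problem.
Optimal: Granite→Route 1 ($40k), Harbor→Route 2 ($108k), Talus→Route 3 ($123k) — total 40+108+123 = $271k.
Max-entry greedy (repeatedly take the single best remaining cell) gives $253k, worse by 18.

Max total: $271k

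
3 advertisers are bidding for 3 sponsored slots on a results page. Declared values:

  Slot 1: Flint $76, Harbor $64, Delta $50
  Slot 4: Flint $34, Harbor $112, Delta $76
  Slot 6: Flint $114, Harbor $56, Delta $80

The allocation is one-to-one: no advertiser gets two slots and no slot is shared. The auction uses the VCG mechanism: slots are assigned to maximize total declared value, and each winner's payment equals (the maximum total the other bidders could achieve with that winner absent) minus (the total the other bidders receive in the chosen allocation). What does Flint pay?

Efficient allocation: Flint→Slot 6 ($114), Harbor→Slot 4 ($112), Delta→Slot 1 ($50); total welfare W = $276.
Flint receives Slot 6 at value $114, so the others get W − 114 = $162.
Without Flint: best allocation of the remaining 2 bidders over all 3 slots is Harbor→Slot 4 ($112), Delta→Slot 6 ($80), total $192.
VCG payment = (others' best without Flint) − (others' welfare with Flint) = 192 − 162 = $30.

Flint pays $30.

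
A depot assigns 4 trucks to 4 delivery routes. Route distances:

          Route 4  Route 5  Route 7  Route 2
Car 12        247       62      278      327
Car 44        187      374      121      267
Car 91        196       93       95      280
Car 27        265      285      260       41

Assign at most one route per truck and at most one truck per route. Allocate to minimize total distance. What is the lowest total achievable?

Optimal: Car 12→Route 5 (62 km), Car 44→Route 4 (187 km), Car 91→Route 7 (95 km), Car 27→Route 2 (41 km) — total 62+187+95+41 = 385 km.
Row-greedy (each truck in turn takes its cheapest remaining route) gives 420 km, worse by 35.
Next-best assignment: Car 12→Route 5, Car 44→Route 7, Car 91→Route 4, Car 27→Route 2 = 420 km.
Swapping Car 27↔Car 44 (Car 27→Route 4 265 km, Car 44→Route 2 267 km) adds 304.

Minimum total: 385 km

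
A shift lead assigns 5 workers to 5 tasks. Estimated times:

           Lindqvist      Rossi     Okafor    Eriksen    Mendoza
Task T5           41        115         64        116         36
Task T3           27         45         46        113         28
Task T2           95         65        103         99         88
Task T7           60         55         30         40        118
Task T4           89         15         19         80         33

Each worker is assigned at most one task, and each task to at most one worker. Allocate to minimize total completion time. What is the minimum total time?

Min total: 187 min

Treat this as an assignment problem: match each worker to one task.
Optimal: Lindqvist→Task T3 (27 min), Rossi→Task T2 (65 min), Okafor→Task T4 (19 min), Eriksen→Task T7 (40 min), Mendoza→Task T5 (36 min) — total 27+65+19+40+36 = 187 min.
Column-greedy (each task in turn goes to its cheapest remaining worker) gives 238 min, worse by 51.
Next-best assignment: Lindqvist→Task T5, Rossi→Task T2, Okafor→Task T4, Eriksen→Task T7, Mendoza→Task T3 = 193 min.
Every other assignment is strictly worse.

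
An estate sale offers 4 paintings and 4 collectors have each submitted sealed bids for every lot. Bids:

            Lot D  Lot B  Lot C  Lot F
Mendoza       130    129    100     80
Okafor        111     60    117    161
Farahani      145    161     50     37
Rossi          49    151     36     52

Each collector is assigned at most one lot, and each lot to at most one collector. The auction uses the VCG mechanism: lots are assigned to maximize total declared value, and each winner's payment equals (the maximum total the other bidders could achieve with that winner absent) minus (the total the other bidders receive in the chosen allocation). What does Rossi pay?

Rossi pays $46.

Efficient allocation: Mendoza→Lot C ($100), Okafor→Lot F ($161), Farahani→Lot D ($145), Rossi→Lot B ($151); total welfare W = $557.
Rossi receives Lot B at value $151, so the others get W − 151 = $406.
Without Rossi: best allocation of the remaining 3 bidders over all 4 lots is Mendoza→Lot D ($130), Okafor→Lot F ($161), Farahani→Lot B ($161), total $452.
VCG payment = (others' best without Rossi) − (others' welfare with Rossi) = 452 − 406 = $46.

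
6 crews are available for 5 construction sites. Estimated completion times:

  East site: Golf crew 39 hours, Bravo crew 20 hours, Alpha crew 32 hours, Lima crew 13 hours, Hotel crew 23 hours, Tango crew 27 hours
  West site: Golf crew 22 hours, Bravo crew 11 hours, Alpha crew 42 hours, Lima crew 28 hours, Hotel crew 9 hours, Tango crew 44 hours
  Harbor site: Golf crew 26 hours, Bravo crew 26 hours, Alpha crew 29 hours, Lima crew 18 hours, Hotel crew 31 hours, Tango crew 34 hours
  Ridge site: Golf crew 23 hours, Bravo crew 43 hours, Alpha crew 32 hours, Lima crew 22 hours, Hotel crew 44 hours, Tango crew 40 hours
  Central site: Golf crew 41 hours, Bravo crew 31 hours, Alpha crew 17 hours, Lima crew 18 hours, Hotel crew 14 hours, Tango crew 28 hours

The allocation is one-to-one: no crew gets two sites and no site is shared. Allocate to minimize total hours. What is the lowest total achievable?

Minimum total: 87 hours

This is a one-to-one assignment (minimum-cost bipartite matching).
Optimal: Bravo crew→East site (20 hours), Hotel crew→West site (9 hours), Lima crew→Harbor site (18 hours), Golf crew→Ridge site (23 hours), Alpha crew→Central site (17 hours) — total 20+9+18+23+17 = 87 hours.
Next-best assignment: Lima crew→East site, Hotel crew→West site, Bravo crew→Harbor site, Golf crew→Ridge site, Alpha crew→Central site = 88 hours.
Every other assignment is strictly worse.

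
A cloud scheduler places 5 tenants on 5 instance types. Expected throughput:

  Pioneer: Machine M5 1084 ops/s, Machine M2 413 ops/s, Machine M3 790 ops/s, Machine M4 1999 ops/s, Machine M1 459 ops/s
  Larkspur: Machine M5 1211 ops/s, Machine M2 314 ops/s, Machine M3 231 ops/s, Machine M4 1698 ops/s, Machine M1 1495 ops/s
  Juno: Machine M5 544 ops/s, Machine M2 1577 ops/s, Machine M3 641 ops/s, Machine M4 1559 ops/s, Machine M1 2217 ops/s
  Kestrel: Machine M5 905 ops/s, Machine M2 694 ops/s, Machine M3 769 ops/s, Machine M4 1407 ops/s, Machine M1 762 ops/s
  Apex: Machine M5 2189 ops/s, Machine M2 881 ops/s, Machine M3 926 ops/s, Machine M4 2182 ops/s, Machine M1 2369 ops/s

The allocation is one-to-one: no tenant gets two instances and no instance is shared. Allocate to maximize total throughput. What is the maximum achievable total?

Optimal: Pioneer→Machine M4 (1999 ops/s), Larkspur→Machine M1 (1495 ops/s), Juno→Machine M2 (1577 ops/s), Kestrel→Machine M3 (769 ops/s), Apex→Machine M5 (2189 ops/s) — total 1999+1495+1577+769+2189 = 8029 ops/s.
Column-greedy (each instance in turn goes to its best remaining tenant) gives 7016 ops/s, worse by 1013.
Every other assignment is strictly worse.

Max total: 8029 ops/s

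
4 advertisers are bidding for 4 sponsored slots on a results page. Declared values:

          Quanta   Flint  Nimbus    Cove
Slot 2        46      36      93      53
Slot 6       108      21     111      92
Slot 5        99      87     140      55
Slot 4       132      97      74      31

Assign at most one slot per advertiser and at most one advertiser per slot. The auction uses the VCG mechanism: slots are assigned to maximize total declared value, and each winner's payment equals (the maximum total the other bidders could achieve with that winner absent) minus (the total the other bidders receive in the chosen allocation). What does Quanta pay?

Quanta pays $57.

Efficient allocation: Quanta→Slot 4 ($132), Flint→Slot 5 ($87), Nimbus→Slot 2 ($93), Cove→Slot 6 ($92); total welfare W = $404.
Quanta receives Slot 4 at value $132, so the others get W − 132 = $272.
Without Quanta: best allocation of the remaining 3 bidders over all 4 slots is Flint→Slot 4 ($97), Nimbus→Slot 5 ($140), Cove→Slot 6 ($92), total $329.
VCG payment = (others' best without Quanta) − (others' welfare with Quanta) = 329 − 272 = $57.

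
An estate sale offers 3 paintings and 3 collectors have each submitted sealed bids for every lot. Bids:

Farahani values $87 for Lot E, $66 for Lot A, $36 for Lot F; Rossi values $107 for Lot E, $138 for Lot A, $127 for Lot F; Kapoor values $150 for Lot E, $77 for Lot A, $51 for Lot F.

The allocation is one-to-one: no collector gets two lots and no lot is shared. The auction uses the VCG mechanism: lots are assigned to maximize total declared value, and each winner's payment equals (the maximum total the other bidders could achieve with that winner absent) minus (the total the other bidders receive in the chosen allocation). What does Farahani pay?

Efficient allocation: Farahani→Lot A ($66), Rossi→Lot F ($127), Kapoor→Lot E ($150); total welfare W = $343.
Farahani receives Lot A at value $66, so the others get W − 66 = $277.
Without Farahani: best allocation of the remaining 2 bidders over all 3 lots is Rossi→Lot A ($138), Kapoor→Lot E ($150), total $288.
VCG payment = (others' best without Farahani) − (others' welfare with Farahani) = 288 − 277 = $11.

Farahani pays $11.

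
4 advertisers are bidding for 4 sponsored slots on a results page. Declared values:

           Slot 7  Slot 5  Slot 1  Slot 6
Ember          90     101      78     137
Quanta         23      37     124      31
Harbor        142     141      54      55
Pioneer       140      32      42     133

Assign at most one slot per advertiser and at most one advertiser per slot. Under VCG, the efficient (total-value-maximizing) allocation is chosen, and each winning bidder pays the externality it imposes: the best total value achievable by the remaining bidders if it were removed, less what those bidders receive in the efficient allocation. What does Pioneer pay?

Efficient allocation: Ember→Slot 6 ($137), Quanta→Slot 1 ($124), Harbor→Slot 5 ($141), Pioneer→Slot 7 ($140); total welfare W = $542.
Pioneer receives Slot 7 at value $140, so the others get W − 140 = $402.
Without Pioneer: best allocation of the remaining 3 bidders over all 4 slots is Ember→Slot 6 ($137), Quanta→Slot 1 ($124), Harbor→Slot 7 ($142), total $403.
VCG payment = (others' best without Pioneer) − (others' welfare with Pioneer) = 403 − 402 = $1.

Pioneer pays $1.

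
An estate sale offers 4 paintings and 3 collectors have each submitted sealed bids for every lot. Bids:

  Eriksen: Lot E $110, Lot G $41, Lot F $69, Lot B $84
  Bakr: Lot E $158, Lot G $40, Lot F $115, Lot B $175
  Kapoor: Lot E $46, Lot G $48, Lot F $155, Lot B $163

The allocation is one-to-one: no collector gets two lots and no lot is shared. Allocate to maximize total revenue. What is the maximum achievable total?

Optimal: Eriksen→Lot E ($110), Bakr→Lot B ($175), Kapoor→Lot F ($155) — total 110+175+155 = $440.
Every other assignment is strictly worse.

Maximum total: $440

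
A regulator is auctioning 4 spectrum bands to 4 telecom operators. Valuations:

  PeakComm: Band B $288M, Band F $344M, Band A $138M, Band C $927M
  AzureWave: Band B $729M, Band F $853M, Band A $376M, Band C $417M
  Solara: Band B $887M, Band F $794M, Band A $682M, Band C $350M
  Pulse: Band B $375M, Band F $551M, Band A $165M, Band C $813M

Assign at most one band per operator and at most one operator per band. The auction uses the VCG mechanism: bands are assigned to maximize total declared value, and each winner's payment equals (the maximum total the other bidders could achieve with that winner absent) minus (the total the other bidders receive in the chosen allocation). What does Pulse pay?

Pulse pays $329M.

Efficient allocation: PeakComm→Band C ($927M), AzureWave→Band B ($729M), Solara→Band A ($682M), Pulse→Band F ($551M); total welfare W = $2889M.
Pulse receives Band F at value $551M, so the others get W − 551 = $2338M.
Without Pulse: best allocation of the remaining 3 bidders over all 4 bands is PeakComm→Band C ($927M), AzureWave→Band F ($853M), Solara→Band B ($887M), total $2667M.
VCG payment = (others' best without Pulse) − (others' welfare with Pulse) = 2667 − 2338 = $329M.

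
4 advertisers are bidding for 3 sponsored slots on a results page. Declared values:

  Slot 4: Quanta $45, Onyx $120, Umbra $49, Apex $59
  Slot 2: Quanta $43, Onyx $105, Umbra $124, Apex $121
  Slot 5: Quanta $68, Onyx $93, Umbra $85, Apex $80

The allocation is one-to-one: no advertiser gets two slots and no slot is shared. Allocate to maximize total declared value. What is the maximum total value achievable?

Maximum total: $326

This is a one-to-one assignment (maximum-weight bipartite matching).
Optimal: Onyx→Slot 4 ($120), Apex→Slot 2 ($121), Umbra→Slot 5 ($85) — total 120+121+85 = $326.
Row-greedy (each advertiser in turn takes its best remaining slot) gives $312, worse by 14.
Swapping Umbra↔Onyx (Umbra→Slot 4 $49, Onyx→Slot 5 $93) loses 63.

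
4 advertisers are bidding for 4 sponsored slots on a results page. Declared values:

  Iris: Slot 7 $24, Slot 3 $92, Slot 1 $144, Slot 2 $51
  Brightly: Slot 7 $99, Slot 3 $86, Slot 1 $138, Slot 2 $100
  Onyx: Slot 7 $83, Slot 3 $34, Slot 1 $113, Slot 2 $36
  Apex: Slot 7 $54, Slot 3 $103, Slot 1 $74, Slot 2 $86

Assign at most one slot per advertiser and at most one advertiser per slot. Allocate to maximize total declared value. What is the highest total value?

Maximum total: $430

This is a one-to-one assignment (maximum-weight bipartite matching).
Optimal: Iris→Slot 1 ($144), Brightly→Slot 2 ($100), Onyx→Slot 7 ($83), Apex→Slot 3 ($103) — total 144+100+83+103 = $430.
Column-greedy (each slot in turn goes to its best remaining advertiser) gives $382, worse by 48.
Swapping Iris↔Brightly (Iris→Slot 2 $51, Brightly→Slot 1 $138) loses 55.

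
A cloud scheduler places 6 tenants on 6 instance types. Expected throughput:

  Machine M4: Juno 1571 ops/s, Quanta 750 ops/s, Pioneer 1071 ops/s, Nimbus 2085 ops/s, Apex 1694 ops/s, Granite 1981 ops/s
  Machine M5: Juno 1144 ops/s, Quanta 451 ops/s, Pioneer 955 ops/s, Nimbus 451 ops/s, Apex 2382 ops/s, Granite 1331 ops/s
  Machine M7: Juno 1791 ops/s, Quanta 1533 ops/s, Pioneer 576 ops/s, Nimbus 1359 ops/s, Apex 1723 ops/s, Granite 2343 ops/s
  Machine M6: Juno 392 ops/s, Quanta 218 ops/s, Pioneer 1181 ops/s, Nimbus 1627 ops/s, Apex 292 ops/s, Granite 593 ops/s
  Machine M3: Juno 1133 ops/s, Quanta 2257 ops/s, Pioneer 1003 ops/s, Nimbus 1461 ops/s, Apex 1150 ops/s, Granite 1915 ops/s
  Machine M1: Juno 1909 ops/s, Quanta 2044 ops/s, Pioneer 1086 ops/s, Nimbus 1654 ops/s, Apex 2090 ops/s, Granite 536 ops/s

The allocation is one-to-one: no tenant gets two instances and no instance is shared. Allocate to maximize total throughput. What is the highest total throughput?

Optimal: Juno→Machine M1 (1909 ops/s), Quanta→Machine M3 (2257 ops/s), Pioneer→Machine M6 (1181 ops/s), Nimbus→Machine M4 (2085 ops/s), Apex→Machine M5 (2382 ops/s), Granite→Machine M7 (2343 ops/s) — total 1909+2257+1181+2085+2382+2343 = 12157 ops/s.

Maximum total: 12157 ops/s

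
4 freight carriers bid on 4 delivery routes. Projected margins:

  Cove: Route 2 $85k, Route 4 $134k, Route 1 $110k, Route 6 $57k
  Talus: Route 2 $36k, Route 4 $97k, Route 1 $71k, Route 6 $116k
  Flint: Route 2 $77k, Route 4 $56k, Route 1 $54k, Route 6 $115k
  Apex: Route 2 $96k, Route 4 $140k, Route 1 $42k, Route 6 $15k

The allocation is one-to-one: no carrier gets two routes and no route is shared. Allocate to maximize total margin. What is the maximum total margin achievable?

Treat this as an assignment problem: match each carrier to one route.
Optimal: Cove→Route 1 ($110k), Talus→Route 6 ($116k), Flint→Route 2 ($77k), Apex→Route 4 ($140k) — total 110+116+77+140 = $443k.
Column-greedy (each route in turn goes to its best remaining carrier) gives $416k, worse by 27.
Next-best assignment: Cove→Route 1, Talus→Route 4, Flint→Route 6, Apex→Route 2 = $418k.

Maximum total: $443k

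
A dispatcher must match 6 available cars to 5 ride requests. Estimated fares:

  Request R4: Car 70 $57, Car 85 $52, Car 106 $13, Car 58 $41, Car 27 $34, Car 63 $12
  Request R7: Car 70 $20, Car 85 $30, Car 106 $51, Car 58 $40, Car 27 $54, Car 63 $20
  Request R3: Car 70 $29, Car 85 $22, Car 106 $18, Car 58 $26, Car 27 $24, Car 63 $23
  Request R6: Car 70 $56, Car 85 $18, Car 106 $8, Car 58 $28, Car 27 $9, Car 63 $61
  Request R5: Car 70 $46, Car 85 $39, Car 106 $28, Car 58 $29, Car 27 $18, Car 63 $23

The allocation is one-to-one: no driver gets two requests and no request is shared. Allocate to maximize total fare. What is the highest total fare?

Maximum total: $239

Optimal: Car 85→Request R4 ($52), Car 27→Request R7 ($54), Car 58→Request R3 ($26), Car 63→Request R6 ($61), Car 70→Request R5 ($46) — total 52+54+26+61+46 = $239.
Row-greedy (each driver in turn takes its best remaining request) gives $199, worse by 40.
Swapping Car 70↔Car 63 (Car 70→Request R6 $56, Car 63→Request R5 $23) loses 28.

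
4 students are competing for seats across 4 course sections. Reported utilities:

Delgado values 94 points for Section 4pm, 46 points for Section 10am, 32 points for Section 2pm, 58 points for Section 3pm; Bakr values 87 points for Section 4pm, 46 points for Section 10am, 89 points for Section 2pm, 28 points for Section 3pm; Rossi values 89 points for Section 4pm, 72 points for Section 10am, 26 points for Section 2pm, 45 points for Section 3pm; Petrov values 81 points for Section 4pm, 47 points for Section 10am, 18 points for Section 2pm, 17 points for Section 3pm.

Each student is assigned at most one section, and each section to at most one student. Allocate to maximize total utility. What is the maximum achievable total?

Max total: 300 points

Optimal: Delgado→Section 3pm (58 points), Bakr→Section 2pm (89 points), Rossi→Section 10am (72 points), Petrov→Section 4pm (81 points) — total 58+89+72+81 = 300 points.
Max-entry greedy (repeatedly take the single best remaining cell) gives 272 points, worse by 28.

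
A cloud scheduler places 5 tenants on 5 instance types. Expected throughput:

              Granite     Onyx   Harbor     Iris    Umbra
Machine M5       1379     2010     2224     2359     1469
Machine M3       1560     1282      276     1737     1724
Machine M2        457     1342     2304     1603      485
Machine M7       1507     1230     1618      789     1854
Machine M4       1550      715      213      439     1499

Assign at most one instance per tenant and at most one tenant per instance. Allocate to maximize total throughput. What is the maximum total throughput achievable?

Optimal: Granite→Machine M4 (1550 ops/s), Onyx→Machine M5 (2010 ops/s), Harbor→Machine M2 (2304 ops/s), Iris→Machine M3 (1737 ops/s), Umbra→Machine M7 (1854 ops/s) — total 1550+2010+2304+1737+1854 = 9455 ops/s.
Row-greedy (each tenant in turn takes its best remaining instance) gives 8162 ops/s, worse by 1293.

Max total: 9455 ops/s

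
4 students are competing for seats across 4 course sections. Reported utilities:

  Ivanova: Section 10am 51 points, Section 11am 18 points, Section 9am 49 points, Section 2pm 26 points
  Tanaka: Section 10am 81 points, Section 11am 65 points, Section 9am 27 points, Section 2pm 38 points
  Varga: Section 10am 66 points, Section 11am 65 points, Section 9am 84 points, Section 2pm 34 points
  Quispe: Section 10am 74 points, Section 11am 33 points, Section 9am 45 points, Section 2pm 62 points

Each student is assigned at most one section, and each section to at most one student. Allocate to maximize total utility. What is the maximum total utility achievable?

This is the linear assignment problem.
Optimal: Ivanova→Section 10am (51 points), Tanaka→Section 11am (65 points), Varga→Section 9am (84 points), Quispe→Section 2pm (62 points) — total 51+65+84+62 = 262 points.
Max-entry greedy (repeatedly take the single best remaining cell) gives 245 points, worse by 17.

Max total: 262 points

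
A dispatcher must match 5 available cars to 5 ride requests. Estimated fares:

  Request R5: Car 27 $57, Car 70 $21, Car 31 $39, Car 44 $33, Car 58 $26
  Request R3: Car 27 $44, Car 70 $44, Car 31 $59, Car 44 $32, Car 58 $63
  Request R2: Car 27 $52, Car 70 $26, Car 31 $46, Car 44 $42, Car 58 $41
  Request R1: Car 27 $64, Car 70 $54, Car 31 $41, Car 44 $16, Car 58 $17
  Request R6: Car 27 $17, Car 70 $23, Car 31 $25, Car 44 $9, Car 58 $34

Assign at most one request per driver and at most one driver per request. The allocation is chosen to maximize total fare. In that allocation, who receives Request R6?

Optimal: Car 27→Request R5 ($57), Car 70→Request R1 ($54), Car 31→Request R3 ($59), Car 44→Request R2 ($42), Car 58→Request R6 ($34) — total 57+54+59+42+34 = $246.
Column-greedy (each request in turn goes to its best remaining driver) gives $229, worse by 17.
Swapping Car 44↔Car 27 (Car 44→Request R5 $33, Car 27→Request R2 $52) loses 14.
No other one-to-one assignment exceeds $246.
Car 58's own top request is Request R3 ($63), but forcing Car 58→Request R3 and reassigning the rest optimally gives only $241 — worse by 5.

Car 58 receives Request R6.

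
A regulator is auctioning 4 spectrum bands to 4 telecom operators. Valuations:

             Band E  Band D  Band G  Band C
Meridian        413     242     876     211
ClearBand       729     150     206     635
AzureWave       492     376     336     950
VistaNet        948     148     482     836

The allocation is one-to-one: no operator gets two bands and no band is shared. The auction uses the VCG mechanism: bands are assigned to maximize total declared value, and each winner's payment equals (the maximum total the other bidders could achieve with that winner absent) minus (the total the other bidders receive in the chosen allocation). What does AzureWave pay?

AzureWave pays $485M.

Efficient allocation: Meridian→Band G ($876M), ClearBand→Band D ($150M), AzureWave→Band C ($950M), VistaNet→Band E ($948M); total welfare W = $2924M.
AzureWave receives Band C at value $950M, so the others get W − 950 = $1974M.
Without AzureWave: best allocation of the remaining 3 bidders over all 4 bands is Meridian→Band G ($876M), ClearBand→Band C ($635M), VistaNet→Band E ($948M), total $2459M.
VCG payment = (others' best without AzureWave) − (others' welfare with AzureWave) = 2459 − 1974 = $485M.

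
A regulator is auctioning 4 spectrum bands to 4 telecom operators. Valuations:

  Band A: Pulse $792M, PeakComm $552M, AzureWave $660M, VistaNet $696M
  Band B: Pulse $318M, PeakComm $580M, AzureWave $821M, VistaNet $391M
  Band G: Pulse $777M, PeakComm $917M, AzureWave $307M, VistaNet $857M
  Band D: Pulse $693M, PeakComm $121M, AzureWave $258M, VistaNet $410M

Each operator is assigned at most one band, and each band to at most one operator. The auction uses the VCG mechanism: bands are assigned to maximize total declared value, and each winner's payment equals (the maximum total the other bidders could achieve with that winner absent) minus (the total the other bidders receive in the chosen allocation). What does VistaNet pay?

VistaNet pays $99M.

Efficient allocation: Pulse→Band D ($693M), PeakComm→Band G ($917M), AzureWave→Band B ($821M), VistaNet→Band A ($696M); total welfare W = $3127M.
VistaNet receives Band A at value $696M, so the others get W − 696 = $2431M.
Without VistaNet: best allocation of the remaining 3 bidders over all 4 bands is Pulse→Band A ($792M), PeakComm→Band G ($917M), AzureWave→Band B ($821M), total $2530M.
VCG payment = (others' best without VistaNet) − (others' welfare with VistaNet) = 2530 − 2431 = $99M.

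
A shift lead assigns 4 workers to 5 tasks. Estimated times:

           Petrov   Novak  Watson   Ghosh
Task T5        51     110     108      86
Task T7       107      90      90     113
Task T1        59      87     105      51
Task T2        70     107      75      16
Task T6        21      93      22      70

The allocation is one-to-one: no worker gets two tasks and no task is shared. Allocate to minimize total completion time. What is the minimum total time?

Optimal: Petrov→Task T5 (51 min), Novak→Task T1 (87 min), Watson→Task T6 (22 min), Ghosh→Task T2 (16 min) — total 51+87+22+16 = 176 min.
Row-greedy (each worker in turn takes its cheapest remaining task) gives 269 min, worse by 93.
Checked against all permutations: 176 min is optimal.

Min total: 176 min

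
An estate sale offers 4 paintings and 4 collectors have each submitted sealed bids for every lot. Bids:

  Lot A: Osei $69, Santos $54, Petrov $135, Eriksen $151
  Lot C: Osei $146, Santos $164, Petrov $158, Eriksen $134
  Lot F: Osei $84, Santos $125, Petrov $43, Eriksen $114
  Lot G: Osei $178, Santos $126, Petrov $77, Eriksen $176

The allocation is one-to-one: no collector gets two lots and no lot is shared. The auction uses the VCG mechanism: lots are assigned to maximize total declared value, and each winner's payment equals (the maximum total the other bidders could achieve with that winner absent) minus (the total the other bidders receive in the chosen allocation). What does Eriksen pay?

Eriksen pays $16.

Efficient allocation: Osei→Lot G ($178), Santos→Lot F ($125), Petrov→Lot C ($158), Eriksen→Lot A ($151); total welfare W = $612.
Eriksen receives Lot A at value $151, so the others get W − 151 = $461.
Without Eriksen: best allocation of the remaining 3 bidders over all 4 lots is Osei→Lot G ($178), Santos→Lot C ($164), Petrov→Lot A ($135), total $477.
VCG payment = (others' best without Eriksen) − (others' welfare with Eriksen) = 477 − 461 = $16.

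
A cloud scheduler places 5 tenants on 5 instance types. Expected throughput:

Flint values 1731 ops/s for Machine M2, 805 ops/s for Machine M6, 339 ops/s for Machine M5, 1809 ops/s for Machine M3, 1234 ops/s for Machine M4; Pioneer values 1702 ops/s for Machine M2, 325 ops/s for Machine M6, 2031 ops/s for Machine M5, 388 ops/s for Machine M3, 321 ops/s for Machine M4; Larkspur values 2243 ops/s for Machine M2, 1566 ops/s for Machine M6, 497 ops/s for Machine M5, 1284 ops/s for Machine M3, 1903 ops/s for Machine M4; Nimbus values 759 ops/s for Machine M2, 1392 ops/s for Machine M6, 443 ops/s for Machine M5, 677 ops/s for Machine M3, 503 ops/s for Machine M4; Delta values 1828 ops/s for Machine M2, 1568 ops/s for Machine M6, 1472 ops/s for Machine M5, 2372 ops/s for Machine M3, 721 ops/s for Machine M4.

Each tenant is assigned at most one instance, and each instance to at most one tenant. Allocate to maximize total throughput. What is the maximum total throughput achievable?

Max total: 9429 ops/s

Optimal: Flint→Machine M2 (1731 ops/s), Pioneer→Machine M5 (2031 ops/s), Larkspur→Machine M4 (1903 ops/s), Nimbus→Machine M6 (1392 ops/s), Delta→Machine M3 (2372 ops/s) — total 1731+2031+1903+1392+2372 = 9429 ops/s.
Column-greedy (each instance in turn goes to its best remaining tenant) gives 8154 ops/s, worse by 1275.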